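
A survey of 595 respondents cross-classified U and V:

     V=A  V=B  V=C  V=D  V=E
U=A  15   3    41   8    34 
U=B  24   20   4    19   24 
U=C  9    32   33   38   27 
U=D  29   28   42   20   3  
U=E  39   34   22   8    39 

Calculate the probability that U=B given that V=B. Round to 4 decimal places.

Total with V=B: 3 + 20 + 32 + 28 + 34 = 117.
P(U=B | V=B) = 20/117 = 0.1709.

0.1709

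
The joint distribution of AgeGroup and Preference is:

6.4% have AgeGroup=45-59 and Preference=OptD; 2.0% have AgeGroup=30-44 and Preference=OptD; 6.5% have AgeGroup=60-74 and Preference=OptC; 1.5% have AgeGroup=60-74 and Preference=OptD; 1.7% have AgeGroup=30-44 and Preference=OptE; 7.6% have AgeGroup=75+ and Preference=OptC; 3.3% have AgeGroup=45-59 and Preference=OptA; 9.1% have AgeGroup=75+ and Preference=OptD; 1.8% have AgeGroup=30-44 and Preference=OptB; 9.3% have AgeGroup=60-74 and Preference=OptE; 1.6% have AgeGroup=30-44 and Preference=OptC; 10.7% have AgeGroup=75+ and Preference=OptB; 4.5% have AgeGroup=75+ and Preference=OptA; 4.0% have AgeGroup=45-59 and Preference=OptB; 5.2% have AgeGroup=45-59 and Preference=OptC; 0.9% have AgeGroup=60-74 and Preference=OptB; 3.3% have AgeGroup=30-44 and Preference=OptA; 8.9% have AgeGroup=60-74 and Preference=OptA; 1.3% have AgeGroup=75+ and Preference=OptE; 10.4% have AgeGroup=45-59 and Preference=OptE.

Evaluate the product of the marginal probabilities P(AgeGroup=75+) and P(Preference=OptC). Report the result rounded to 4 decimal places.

0.0694

P(AgeGroup=75+) = 0.045 + 0.107 + 0.076 + 0.091 + 0.013 = 0.332.
P(Preference=OptC) = 0.016 + 0.052 + 0.065 + 0.076 = 0.209.
Product: 0.332 × 0.209 = 0.0694.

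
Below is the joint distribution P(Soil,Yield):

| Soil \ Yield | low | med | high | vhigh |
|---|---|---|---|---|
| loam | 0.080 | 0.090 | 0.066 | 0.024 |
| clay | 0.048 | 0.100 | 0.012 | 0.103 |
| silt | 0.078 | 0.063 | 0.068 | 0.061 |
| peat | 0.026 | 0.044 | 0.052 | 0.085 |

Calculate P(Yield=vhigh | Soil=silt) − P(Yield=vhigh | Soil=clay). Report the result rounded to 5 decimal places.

P(Soil=silt) = 0.078 + 0.063 + 0.068 + 0.061 = 0.270; P(Yield=vhigh | Soil=silt) = 0.061/0.270 = 0.225926.
P(Soil=clay) = 0.048 + 0.100 + 0.012 + 0.103 = 0.263; P(Yield=vhigh | Soil=clay) = 0.103/0.263 = 0.391635.
Difference = -0.16571.

-0.16571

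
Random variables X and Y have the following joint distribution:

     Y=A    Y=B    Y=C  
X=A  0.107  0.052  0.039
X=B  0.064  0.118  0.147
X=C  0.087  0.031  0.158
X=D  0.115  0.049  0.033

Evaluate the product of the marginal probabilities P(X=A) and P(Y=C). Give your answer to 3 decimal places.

0.075

P(X=A) = 0.107 + 0.052 + 0.039 = 0.198.
P(Y=C) = 0.039 + 0.147 + 0.158 + 0.033 = 0.377.
Product: 0.198 × 0.377 = 0.075.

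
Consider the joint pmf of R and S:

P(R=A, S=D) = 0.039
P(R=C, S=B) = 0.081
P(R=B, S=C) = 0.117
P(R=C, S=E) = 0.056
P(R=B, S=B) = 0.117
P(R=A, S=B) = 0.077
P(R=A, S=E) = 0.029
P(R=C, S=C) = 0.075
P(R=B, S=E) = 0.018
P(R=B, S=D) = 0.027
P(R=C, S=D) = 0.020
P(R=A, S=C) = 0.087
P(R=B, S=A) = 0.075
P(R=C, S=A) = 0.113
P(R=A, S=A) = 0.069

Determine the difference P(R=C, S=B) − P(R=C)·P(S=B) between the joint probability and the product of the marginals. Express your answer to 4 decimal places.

-0.0139

P(R=C) = 0.113 + 0.081 + 0.075 + 0.020 + 0.056 = 0.345.
P(S=B) = 0.077 + 0.117 + 0.081 = 0.275.
P(R=C, S=B) − P(R=C)P(S=B) = 0.081 − 0.345×0.275 = -0.0139.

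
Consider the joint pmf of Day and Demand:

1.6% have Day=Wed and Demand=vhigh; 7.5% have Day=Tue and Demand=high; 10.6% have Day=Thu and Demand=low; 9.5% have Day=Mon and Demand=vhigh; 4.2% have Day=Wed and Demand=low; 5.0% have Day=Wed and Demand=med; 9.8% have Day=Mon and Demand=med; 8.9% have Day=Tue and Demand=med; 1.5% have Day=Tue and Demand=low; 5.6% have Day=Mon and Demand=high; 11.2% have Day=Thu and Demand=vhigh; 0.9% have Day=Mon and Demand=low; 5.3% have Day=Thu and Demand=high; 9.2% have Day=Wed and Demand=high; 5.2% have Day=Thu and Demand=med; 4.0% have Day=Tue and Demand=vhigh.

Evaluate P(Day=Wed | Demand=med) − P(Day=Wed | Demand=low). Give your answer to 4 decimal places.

P(Demand=med) = 0.098 + 0.089 + 0.050 + 0.052 = 0.289; P(Day=Wed | Demand=med) = 0.050/0.289 = 0.17301.
P(Demand=low) = 0.009 + 0.015 + 0.042 + 0.106 = 0.172; P(Day=Wed | Demand=low) = 0.042/0.172 = 0.24419.
Difference = -0.0712.

-0.0712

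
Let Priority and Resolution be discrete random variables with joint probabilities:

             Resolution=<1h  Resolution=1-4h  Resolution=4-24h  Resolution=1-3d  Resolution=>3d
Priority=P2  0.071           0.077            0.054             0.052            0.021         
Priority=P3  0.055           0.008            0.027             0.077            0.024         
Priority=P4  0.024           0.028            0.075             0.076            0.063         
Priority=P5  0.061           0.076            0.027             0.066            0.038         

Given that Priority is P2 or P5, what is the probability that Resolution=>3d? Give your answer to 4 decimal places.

0.1087

P(Priority=P2) = 0.071 + 0.077 + 0.054 + 0.052 + 0.021 = 0.275.
P(Priority=P5) = 0.061 + 0.076 + 0.027 + 0.066 + 0.038 = 0.268.
P(Priority ∈ {P2, P5}) = 0.275 + 0.268 = 0.543; P(Resolution=>3d, Priority ∈ {P2, P5}) = 0.021 + 0.038 = 0.059.
P(Resolution=>3d | Priority ∈ {P2, P5}) = 0.059/0.543 = 0.1087.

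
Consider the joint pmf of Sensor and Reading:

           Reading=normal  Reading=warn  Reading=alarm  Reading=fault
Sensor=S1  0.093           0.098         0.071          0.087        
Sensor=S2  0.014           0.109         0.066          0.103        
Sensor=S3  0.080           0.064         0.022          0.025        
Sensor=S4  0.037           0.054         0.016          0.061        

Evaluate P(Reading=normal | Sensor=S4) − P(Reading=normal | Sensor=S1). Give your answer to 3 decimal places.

-0.046

P(Sensor=S4) = 0.037 + 0.054 + 0.016 + 0.061 = 0.168; P(Reading=normal | Sensor=S4) = 0.037/0.168 = 0.2202.
P(Sensor=S1) = 0.093 + 0.098 + 0.071 + 0.087 = 0.349; P(Reading=normal | Sensor=S1) = 0.093/0.349 = 0.2665.
Difference = -0.046.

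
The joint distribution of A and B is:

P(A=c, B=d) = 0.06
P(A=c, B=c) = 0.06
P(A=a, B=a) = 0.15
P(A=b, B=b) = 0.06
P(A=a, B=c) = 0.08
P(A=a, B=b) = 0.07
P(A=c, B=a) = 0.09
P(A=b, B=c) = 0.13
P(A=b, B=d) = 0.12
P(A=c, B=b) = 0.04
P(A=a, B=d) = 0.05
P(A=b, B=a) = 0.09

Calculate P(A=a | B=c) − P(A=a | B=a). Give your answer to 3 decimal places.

-0.158

P(B=c) = 0.08 + 0.13 + 0.06 = 0.27; P(A=a | B=c) = 0.08/0.27 = 0.2963.
P(B=a) = 0.15 + 0.09 + 0.09 = 0.33; P(A=a | B=a) = 0.15/0.33 = 0.4545.
Difference = -0.158.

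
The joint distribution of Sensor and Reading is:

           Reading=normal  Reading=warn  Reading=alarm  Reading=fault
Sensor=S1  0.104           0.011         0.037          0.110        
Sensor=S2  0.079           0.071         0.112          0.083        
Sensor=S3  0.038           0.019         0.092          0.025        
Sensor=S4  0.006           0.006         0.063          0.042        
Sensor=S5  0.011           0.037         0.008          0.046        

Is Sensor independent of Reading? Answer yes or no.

no

P(Sensor=S1) = 0.262 and P(Reading=alarm) = 0.312, so their product is 0.08174, but P(Sensor=S1, Reading=alarm) = 0.037. Since these differ, Sensor and Reading are not independent.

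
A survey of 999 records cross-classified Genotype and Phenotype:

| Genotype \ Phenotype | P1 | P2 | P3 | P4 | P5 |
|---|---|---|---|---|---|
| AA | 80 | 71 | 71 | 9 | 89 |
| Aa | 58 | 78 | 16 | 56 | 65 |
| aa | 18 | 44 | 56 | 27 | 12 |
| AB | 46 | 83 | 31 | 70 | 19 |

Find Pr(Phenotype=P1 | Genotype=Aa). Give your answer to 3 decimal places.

Total with Genotype=Aa: 58 + 78 + 16 + 56 + 65 = 273.
P(Phenotype=P1 | Genotype=Aa) = 58/273 = 0.212.

0.212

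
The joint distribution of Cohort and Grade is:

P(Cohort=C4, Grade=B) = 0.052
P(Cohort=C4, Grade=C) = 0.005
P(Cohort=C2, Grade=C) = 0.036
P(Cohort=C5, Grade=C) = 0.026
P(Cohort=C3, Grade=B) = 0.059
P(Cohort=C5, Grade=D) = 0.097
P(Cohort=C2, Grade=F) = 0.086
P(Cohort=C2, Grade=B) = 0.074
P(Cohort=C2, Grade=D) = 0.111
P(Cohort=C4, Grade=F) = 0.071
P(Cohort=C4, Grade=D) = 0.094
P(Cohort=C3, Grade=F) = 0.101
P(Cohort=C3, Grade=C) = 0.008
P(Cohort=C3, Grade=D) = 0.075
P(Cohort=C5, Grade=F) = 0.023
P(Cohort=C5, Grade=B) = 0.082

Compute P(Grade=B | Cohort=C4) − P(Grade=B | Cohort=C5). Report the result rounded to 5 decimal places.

P(Cohort=C4) = 0.052 + 0.005 + 0.094 + 0.071 = 0.222; P(Grade=B | Cohort=C4) = 0.052/0.222 = 0.234234.
P(Cohort=C5) = 0.082 + 0.026 + 0.097 + 0.023 = 0.228; P(Grade=B | Cohort=C5) = 0.082/0.228 = 0.359649.
Difference = -0.12541.

-0.12541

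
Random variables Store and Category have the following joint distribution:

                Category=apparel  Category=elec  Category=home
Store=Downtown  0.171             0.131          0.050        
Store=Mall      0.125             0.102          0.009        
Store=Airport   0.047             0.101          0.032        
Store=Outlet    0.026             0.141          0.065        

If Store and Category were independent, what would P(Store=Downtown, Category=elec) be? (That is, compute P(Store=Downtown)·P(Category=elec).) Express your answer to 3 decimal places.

P(Store=Downtown) = 0.171 + 0.131 + 0.050 = 0.352.
P(Category=elec) = 0.131 + 0.102 + 0.101 + 0.141 = 0.475.
Product: 0.352 × 0.475 = 0.167.

0.167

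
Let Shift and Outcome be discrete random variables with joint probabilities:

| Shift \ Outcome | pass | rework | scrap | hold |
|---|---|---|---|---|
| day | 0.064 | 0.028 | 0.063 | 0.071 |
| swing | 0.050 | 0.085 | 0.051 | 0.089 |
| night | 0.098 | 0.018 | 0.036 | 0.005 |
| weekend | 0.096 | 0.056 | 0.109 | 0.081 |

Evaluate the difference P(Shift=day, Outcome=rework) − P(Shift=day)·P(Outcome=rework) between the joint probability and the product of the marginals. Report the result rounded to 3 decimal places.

P(Shift=day) = 0.064 + 0.028 + 0.063 + 0.071 = 0.226.
P(Outcome=rework) = 0.028 + 0.085 + 0.018 + 0.056 = 0.187.
P(Shift=day, Outcome=rework) − P(Shift=day)P(Outcome=rework) = 0.028 − 0.226×0.187 = -0.014.

-0.014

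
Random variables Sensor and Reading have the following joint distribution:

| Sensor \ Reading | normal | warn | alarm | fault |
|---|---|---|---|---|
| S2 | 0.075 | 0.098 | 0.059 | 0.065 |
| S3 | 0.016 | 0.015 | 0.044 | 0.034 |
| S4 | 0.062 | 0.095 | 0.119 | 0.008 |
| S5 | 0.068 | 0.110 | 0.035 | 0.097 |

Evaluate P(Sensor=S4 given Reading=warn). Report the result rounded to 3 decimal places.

P(Reading=warn) = 0.098 + 0.015 + 0.095 + 0.110 = 0.318.
P(Sensor=S4 | Reading=warn) = 0.095/0.318 = 0.299.

0.299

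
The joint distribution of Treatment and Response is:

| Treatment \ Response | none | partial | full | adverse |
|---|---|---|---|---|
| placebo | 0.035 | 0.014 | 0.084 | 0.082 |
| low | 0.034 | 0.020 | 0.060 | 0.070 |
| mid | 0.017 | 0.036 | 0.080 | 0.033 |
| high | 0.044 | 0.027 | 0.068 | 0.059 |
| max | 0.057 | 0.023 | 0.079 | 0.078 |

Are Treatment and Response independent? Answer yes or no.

no

P(Treatment=mid) = 0.166 and P(Response=adverse) = 0.322, so their product is 0.05345, but P(Treatment=mid, Response=adverse) = 0.033. Since these differ, Treatment and Response are not independent.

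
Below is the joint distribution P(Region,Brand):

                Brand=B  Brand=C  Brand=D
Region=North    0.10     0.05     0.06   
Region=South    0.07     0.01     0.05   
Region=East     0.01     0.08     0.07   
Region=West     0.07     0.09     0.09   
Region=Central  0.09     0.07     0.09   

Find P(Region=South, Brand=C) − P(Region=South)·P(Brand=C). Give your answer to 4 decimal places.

P(Region=South) = 0.07 + 0.01 + 0.05 = 0.13.
P(Brand=C) = 0.05 + 0.01 + 0.08 + 0.09 + 0.07 = 0.30.
P(Region=South, Brand=C) − P(Region=South)P(Brand=C) = 0.01 − 0.13×0.30 = -0.0290.

-0.0290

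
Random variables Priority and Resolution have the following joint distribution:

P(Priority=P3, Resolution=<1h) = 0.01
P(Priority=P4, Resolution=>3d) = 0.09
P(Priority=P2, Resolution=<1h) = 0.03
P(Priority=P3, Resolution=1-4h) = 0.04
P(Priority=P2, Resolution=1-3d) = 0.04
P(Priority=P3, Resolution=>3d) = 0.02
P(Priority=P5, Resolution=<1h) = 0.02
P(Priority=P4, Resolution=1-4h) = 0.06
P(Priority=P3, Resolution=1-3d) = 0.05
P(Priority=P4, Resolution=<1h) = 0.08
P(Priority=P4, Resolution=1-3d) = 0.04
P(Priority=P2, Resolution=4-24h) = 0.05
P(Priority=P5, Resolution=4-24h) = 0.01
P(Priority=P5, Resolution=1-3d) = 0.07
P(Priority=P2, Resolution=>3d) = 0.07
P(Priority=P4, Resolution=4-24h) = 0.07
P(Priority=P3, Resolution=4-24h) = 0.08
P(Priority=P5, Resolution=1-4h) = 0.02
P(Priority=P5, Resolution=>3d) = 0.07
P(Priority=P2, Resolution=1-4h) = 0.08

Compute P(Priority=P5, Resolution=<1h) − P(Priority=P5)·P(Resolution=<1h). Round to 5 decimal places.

P(Priority=P5) = 0.02 + 0.02 + 0.01 + 0.07 + 0.07 = 0.19.
P(Resolution=<1h) = 0.03 + 0.01 + 0.08 + 0.02 = 0.14.
P(Priority=P5, Resolution=<1h) − P(Priority=P5)P(Resolution=<1h) = 0.02 − 0.19×0.14 = -0.00660.

-0.00660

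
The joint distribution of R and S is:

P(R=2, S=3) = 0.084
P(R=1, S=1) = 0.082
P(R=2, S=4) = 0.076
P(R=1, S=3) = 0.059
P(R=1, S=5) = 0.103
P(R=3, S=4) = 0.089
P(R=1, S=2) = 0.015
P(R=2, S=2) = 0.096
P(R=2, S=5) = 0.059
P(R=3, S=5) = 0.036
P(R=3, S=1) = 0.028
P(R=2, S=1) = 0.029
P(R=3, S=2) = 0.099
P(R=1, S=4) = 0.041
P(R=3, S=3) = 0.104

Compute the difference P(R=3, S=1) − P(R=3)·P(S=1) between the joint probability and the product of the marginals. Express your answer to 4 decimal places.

-0.0215

P(R=3) = 0.028 + 0.099 + 0.104 + 0.089 + 0.036 = 0.356.
P(S=1) = 0.082 + 0.029 + 0.028 = 0.139.
P(R=3, S=1) − P(R=3)P(S=1) = 0.028 − 0.356×0.139 = -0.0215.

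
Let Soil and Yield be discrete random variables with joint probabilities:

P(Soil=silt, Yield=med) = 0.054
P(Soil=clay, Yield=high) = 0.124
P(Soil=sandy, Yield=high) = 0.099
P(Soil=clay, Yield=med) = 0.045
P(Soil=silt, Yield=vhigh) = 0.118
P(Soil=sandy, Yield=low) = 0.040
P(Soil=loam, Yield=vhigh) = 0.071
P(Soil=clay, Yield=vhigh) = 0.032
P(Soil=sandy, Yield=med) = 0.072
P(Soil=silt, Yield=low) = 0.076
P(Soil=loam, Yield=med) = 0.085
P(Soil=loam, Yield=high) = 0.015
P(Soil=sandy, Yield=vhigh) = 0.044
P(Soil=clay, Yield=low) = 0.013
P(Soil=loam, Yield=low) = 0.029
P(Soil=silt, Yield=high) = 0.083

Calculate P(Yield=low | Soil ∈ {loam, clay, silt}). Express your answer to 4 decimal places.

P(Soil=loam) = 0.029 + 0.085 + 0.015 + 0.071 = 0.200.
P(Soil=clay) = 0.013 + 0.045 + 0.124 + 0.032 = 0.214.
P(Soil=silt) = 0.076 + 0.054 + 0.083 + 0.118 = 0.331.
P(Soil ∈ {loam, clay, silt}) = 0.200 + 0.214 + 0.331 = 0.745; P(Yield=low, Soil ∈ {loam, clay, silt}) = 0.029 + 0.013 + 0.076 = 0.118.
P(Yield=low | Soil ∈ {loam, clay, silt}) = 0.118/0.745 = 0.1584.

0.1584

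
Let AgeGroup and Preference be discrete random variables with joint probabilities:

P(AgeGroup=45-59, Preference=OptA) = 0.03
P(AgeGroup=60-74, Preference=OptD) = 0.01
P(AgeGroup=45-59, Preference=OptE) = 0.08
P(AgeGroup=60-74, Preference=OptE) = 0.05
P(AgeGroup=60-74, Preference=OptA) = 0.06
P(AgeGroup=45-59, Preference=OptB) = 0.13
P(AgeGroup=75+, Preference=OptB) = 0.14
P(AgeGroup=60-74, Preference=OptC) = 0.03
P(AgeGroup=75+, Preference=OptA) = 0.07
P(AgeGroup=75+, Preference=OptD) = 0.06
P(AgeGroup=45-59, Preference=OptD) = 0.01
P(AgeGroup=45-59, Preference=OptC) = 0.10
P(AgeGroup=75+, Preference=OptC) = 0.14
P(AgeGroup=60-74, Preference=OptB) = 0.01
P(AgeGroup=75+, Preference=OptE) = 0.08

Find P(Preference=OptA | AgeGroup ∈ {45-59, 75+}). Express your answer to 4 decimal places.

0.1190

P(AgeGroup=45-59) = 0.03 + 0.13 + 0.10 + 0.01 + 0.08 = 0.35.
P(AgeGroup=75+) = 0.07 + 0.14 + 0.14 + 0.06 + 0.08 = 0.49.
P(AgeGroup ∈ {45-59, 75+}) = 0.35 + 0.49 = 0.84; P(Preference=OptA, AgeGroup ∈ {45-59, 75+}) = 0.03 + 0.07 = 0.10.
P(Preference=OptA | AgeGroup ∈ {45-59, 75+}) = 0.10/0.84 = 0.1190.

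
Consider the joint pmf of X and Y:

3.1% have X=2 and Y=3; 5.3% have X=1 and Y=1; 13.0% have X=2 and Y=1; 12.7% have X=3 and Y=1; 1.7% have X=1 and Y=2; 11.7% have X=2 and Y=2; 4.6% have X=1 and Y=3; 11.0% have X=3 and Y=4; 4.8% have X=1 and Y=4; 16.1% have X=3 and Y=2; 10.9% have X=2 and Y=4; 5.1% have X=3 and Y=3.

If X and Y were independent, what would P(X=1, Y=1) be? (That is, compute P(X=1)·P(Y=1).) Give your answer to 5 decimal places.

0.05084

P(X=1) = 0.053 + 0.017 + 0.046 + 0.048 = 0.164.
P(Y=1) = 0.053 + 0.130 + 0.127 = 0.310.
Product: 0.164 × 0.310 = 0.05084.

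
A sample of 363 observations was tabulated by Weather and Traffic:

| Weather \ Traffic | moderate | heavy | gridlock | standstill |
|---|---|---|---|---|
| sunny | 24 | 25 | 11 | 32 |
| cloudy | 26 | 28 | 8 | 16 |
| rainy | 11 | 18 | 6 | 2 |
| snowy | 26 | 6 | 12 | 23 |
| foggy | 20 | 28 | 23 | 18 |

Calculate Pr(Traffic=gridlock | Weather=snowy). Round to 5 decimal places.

Total with Weather=snowy: 26 + 6 + 12 + 23 = 67.
P(Traffic=gridlock | Weather=snowy) = 12/67 = 0.17910.

0.17910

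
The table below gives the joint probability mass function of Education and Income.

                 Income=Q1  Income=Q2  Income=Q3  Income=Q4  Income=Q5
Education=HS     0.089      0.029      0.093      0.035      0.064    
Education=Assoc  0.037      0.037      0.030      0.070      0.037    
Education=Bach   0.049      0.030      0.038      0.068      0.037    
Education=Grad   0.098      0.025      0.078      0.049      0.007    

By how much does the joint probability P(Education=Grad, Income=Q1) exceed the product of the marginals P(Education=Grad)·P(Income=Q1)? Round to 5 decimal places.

0.02784

P(Education=Grad) = 0.098 + 0.025 + 0.078 + 0.049 + 0.007 = 0.257.
P(Income=Q1) = 0.089 + 0.037 + 0.049 + 0.098 = 0.273.
P(Education=Grad, Income=Q1) − P(Education=Grad)P(Income=Q1) = 0.098 − 0.257×0.273 = 0.02784.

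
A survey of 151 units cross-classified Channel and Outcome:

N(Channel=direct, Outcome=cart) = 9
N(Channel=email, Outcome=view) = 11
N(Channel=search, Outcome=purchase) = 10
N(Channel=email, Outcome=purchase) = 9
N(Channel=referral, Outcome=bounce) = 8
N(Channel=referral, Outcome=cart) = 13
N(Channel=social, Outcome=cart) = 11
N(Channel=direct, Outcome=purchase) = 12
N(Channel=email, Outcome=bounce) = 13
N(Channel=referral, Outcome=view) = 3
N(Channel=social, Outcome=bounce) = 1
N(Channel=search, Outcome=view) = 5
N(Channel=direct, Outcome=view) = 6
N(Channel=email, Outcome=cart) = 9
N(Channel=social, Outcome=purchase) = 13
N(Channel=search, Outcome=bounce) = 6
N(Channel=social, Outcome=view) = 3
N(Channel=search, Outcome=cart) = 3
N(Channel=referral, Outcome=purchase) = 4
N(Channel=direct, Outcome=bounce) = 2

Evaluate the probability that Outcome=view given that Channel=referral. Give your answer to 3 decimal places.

Total with Channel=referral: 8 + 3 + 13 + 4 = 28.
P(Outcome=view | Channel=referral) = 3/28 = 0.107.

0.107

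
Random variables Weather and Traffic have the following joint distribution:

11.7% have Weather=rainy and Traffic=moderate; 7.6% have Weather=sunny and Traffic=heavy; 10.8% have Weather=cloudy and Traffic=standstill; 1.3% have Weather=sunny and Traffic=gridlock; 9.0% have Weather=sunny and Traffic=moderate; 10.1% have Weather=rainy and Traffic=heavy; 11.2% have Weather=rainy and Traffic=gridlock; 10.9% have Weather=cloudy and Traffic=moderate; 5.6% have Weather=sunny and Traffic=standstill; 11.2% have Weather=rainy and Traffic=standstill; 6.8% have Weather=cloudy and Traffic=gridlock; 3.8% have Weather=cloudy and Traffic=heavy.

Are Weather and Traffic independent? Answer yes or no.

P(Weather=sunny) = 0.235 and P(Traffic=gridlock) = 0.193, so their product is 0.04536, but P(Weather=sunny, Traffic=gridlock) = 0.013. Since these differ, Weather and Traffic are not independent.

no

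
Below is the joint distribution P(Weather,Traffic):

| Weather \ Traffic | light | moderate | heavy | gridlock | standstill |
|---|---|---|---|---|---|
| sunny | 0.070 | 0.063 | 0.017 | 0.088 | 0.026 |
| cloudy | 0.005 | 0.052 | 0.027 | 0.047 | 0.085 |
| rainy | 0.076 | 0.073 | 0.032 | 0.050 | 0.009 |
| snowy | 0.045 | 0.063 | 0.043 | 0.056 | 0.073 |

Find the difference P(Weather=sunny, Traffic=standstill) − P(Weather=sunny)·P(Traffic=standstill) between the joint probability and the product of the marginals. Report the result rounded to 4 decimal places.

-0.0250

P(Weather=sunny) = 0.070 + 0.063 + 0.017 + 0.088 + 0.026 = 0.264.
P(Traffic=standstill) = 0.026 + 0.085 + 0.009 + 0.073 = 0.193.
P(Weather=sunny, Traffic=standstill) − P(Weather=sunny)P(Traffic=standstill) = 0.026 − 0.264×0.193 = -0.0250.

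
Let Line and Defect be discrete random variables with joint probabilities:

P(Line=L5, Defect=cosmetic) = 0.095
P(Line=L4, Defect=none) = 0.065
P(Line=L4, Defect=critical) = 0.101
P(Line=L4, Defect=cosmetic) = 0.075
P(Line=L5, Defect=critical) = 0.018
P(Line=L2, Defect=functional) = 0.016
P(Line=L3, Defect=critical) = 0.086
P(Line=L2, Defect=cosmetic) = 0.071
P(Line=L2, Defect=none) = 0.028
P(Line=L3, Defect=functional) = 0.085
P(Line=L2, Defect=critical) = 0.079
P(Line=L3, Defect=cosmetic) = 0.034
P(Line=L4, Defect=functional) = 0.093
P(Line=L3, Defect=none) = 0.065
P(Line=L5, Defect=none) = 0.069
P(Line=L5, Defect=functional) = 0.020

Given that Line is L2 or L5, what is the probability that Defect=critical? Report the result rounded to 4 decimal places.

P(Line=L2) = 0.028 + 0.071 + 0.016 + 0.079 = 0.194.
P(Line=L5) = 0.069 + 0.095 + 0.020 + 0.018 = 0.202.
P(Line ∈ {L2, L5}) = 0.194 + 0.202 = 0.396; P(Defect=critical, Line ∈ {L2, L5}) = 0.079 + 0.018 = 0.097.
P(Defect=critical | Line ∈ {L2, L5}) = 0.097/0.396 = 0.2449.

0.2449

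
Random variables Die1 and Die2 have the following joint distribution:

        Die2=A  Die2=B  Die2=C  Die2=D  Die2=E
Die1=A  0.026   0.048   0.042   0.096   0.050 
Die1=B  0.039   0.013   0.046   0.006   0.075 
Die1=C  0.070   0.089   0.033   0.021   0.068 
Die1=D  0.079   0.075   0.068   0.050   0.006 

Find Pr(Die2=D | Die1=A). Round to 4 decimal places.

0.3664

P(Die1=A) = 0.026 + 0.048 + 0.042 + 0.096 + 0.050 = 0.262.
P(Die2=D | Die1=A) = 0.096/0.262 = 0.3664.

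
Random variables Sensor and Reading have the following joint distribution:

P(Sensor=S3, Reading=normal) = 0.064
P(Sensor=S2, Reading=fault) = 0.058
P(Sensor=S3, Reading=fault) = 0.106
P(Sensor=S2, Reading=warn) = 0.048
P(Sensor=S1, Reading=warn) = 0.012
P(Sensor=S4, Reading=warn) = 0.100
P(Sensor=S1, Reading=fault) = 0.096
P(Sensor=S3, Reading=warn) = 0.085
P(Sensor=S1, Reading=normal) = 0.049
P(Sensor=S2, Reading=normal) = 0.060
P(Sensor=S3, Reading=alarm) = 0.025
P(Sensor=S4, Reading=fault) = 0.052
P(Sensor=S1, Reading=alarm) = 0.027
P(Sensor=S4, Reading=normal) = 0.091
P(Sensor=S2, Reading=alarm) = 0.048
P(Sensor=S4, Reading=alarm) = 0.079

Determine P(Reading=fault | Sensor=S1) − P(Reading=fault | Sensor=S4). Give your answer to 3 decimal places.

0.360

P(Sensor=S1) = 0.049 + 0.012 + 0.027 + 0.096 = 0.184; P(Reading=fault | Sensor=S1) = 0.096/0.184 = 0.5217.
P(Sensor=S4) = 0.091 + 0.100 + 0.079 + 0.052 = 0.322; P(Reading=fault | Sensor=S4) = 0.052/0.322 = 0.1615.
Difference = 0.360.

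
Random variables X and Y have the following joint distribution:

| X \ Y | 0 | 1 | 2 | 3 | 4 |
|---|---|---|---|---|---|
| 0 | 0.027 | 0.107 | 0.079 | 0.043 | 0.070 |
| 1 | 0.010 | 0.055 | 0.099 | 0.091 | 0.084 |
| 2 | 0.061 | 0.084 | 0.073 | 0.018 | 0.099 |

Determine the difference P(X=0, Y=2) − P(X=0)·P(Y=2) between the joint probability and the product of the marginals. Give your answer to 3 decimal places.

P(X=0) = 0.027 + 0.107 + 0.079 + 0.043 + 0.070 = 0.326.
P(Y=2) = 0.079 + 0.099 + 0.073 = 0.251.
P(X=0, Y=2) − P(X=0)P(Y=2) = 0.079 − 0.326×0.251 = -0.003.

-0.003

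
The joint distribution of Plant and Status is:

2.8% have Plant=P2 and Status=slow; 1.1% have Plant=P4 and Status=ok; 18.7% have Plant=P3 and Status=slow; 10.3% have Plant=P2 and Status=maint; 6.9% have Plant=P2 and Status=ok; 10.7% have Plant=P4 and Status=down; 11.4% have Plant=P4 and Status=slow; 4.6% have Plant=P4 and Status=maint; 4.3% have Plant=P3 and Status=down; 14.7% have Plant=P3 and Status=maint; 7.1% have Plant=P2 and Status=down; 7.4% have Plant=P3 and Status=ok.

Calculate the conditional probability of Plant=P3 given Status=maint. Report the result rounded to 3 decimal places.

0.497

P(Status=maint) = 0.103 + 0.147 + 0.046 = 0.296.
P(Plant=P3 | Status=maint) = 0.147/0.296 = 0.497.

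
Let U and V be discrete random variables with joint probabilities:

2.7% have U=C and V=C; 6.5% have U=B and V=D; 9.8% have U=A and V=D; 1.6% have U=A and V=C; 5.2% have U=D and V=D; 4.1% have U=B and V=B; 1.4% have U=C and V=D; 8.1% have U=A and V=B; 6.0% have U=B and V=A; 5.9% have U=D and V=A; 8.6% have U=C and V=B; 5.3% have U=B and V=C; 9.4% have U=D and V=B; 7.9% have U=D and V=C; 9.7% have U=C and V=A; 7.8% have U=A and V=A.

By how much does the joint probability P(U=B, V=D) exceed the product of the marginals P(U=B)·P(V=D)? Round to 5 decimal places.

P(U=B) = 0.060 + 0.041 + 0.053 + 0.065 = 0.219.
P(V=D) = 0.098 + 0.065 + 0.014 + 0.052 = 0.229.
P(U=B, V=D) − P(U=B)P(V=D) = 0.065 − 0.219×0.229 = 0.01485.

0.01485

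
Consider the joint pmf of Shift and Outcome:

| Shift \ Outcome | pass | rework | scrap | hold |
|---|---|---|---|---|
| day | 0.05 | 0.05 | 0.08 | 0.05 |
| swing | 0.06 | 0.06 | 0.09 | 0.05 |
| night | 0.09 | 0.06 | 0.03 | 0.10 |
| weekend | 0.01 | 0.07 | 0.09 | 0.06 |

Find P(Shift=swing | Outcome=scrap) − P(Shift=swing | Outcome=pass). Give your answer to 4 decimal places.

0.0246

P(Outcome=scrap) = 0.08 + 0.09 + 0.03 + 0.09 = 0.29; P(Shift=swing | Outcome=scrap) = 0.09/0.29 = 0.31034.
P(Outcome=pass) = 0.05 + 0.06 + 0.09 + 0.01 = 0.21; P(Shift=swing | Outcome=pass) = 0.06/0.21 = 0.28571.
Difference = 0.0246.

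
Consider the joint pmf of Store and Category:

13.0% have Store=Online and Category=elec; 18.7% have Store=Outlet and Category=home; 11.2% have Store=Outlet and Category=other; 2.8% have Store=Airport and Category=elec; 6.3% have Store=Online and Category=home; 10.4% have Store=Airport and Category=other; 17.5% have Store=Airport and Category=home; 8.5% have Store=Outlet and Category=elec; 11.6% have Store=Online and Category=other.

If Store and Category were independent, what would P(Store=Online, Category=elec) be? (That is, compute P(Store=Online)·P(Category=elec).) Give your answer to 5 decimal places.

P(Store=Online) = 0.130 + 0.063 + 0.116 = 0.309.
P(Category=elec) = 0.028 + 0.085 + 0.130 = 0.243.
Product: 0.309 × 0.243 = 0.07509.

0.07509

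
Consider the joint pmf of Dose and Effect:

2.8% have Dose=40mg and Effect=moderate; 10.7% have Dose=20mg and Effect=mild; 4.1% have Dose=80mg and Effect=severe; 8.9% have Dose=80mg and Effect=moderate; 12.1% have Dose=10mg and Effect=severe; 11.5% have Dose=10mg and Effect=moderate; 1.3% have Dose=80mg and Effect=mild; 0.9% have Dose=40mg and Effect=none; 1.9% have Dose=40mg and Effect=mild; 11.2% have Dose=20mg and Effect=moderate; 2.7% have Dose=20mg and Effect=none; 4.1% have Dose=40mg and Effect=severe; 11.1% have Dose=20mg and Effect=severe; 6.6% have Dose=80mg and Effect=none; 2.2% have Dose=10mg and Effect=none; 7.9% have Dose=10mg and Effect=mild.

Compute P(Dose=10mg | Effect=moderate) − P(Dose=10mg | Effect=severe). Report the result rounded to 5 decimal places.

-0.05105

P(Effect=moderate) = 0.115 + 0.112 + 0.028 + 0.089 = 0.344; P(Dose=10mg | Effect=moderate) = 0.115/0.344 = 0.334302.
P(Effect=severe) = 0.121 + 0.111 + 0.041 + 0.041 = 0.314; P(Dose=10mg | Effect=severe) = 0.121/0.314 = 0.385350.
Difference = -0.05105.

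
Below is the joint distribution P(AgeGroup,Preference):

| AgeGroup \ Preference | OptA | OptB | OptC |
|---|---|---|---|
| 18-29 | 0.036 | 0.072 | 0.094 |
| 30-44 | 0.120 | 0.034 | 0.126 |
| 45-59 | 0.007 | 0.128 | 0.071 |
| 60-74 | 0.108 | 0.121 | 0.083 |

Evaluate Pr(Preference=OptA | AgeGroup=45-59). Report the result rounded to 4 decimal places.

0.0340

P(AgeGroup=45-59) = 0.007 + 0.128 + 0.071 = 0.206.
P(Preference=OptA | AgeGroup=45-59) = 0.007/0.206 = 0.0340.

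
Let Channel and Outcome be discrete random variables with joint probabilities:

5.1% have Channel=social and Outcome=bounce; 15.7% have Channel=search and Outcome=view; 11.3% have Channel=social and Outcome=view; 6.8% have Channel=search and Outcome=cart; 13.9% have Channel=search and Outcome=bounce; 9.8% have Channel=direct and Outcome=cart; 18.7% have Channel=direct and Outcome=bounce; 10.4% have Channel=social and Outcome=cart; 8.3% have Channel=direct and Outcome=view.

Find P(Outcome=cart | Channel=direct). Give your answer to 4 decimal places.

0.2663

P(Channel=direct) = 0.187 + 0.083 + 0.098 = 0.368.
P(Outcome=cart | Channel=direct) = 0.098/0.368 = 0.2663.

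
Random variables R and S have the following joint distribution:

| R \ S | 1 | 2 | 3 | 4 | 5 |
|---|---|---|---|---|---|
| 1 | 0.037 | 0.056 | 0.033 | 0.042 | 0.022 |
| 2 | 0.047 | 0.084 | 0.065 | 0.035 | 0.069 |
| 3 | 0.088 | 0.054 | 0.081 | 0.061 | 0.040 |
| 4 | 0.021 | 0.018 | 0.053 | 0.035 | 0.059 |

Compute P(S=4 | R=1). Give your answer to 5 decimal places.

0.22105

P(R=1) = 0.037 + 0.056 + 0.033 + 0.042 + 0.022 = 0.190.
P(S=4 | R=1) = 0.042/0.190 = 0.22105.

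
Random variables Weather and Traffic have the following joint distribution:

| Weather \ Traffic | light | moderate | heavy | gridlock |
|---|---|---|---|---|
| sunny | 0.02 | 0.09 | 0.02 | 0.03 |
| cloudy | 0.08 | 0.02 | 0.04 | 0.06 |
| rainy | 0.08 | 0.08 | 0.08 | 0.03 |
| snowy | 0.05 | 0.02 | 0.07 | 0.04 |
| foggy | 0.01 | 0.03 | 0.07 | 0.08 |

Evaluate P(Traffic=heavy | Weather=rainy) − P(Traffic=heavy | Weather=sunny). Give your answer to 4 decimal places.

P(Weather=rainy) = 0.08 + 0.08 + 0.08 + 0.03 = 0.27; P(Traffic=heavy | Weather=rainy) = 0.08/0.27 = 0.29630.
P(Weather=sunny) = 0.02 + 0.09 + 0.02 + 0.03 = 0.16; P(Traffic=heavy | Weather=sunny) = 0.02/0.16 = 0.12500.
Difference = 0.1713.

0.1713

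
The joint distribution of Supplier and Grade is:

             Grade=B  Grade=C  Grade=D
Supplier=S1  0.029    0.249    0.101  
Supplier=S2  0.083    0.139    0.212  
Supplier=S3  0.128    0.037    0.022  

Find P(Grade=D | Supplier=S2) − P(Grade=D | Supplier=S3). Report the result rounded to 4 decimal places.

0.3708

P(Supplier=S2) = 0.083 + 0.139 + 0.212 = 0.434; P(Grade=D | Supplier=S2) = 0.212/0.434 = 0.48848.
P(Supplier=S3) = 0.128 + 0.037 + 0.022 = 0.187; P(Grade=D | Supplier=S3) = 0.022/0.187 = 0.11765.
Difference = 0.3708.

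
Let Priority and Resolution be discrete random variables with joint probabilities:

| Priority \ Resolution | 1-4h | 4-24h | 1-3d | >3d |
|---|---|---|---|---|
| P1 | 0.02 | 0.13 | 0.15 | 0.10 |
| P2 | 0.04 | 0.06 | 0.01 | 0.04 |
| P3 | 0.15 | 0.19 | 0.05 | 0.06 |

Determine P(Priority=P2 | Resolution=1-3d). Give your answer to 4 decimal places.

P(Resolution=1-3d) = 0.15 + 0.01 + 0.05 = 0.21.
P(Priority=P2 | Resolution=1-3d) = 0.01/0.21 = 0.0476.

0.0476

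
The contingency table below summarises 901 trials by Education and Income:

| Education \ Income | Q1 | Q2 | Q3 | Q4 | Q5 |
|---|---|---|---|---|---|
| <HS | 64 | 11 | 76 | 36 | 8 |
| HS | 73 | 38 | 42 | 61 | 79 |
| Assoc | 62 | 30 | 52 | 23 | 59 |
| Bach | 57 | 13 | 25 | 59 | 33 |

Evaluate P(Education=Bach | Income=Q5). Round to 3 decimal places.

0.184

Total with Income=Q5: 8 + 79 + 59 + 33 = 179.
P(Education=Bach | Income=Q5) = 33/179 = 0.184.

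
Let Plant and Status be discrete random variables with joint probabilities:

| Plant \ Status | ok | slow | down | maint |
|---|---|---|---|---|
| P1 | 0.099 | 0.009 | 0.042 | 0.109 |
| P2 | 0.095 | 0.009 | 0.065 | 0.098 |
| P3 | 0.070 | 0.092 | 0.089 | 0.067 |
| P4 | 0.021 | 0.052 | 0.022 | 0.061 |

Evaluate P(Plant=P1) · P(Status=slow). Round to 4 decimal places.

P(Plant=P1) = 0.099 + 0.009 + 0.042 + 0.109 = 0.259.
P(Status=slow) = 0.009 + 0.009 + 0.092 + 0.052 = 0.162.
Product: 0.259 × 0.162 = 0.0420.

0.0420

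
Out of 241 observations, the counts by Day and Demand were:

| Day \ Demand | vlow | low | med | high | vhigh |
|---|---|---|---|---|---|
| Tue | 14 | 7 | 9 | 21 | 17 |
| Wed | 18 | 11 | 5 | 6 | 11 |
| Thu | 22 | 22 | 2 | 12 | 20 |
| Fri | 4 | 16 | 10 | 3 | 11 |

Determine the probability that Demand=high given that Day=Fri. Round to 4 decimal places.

0.0682

Total with Day=Fri: 4 + 16 + 10 + 3 + 11 = 44.
P(Demand=high | Day=Fri) = 3/44 = 0.0682.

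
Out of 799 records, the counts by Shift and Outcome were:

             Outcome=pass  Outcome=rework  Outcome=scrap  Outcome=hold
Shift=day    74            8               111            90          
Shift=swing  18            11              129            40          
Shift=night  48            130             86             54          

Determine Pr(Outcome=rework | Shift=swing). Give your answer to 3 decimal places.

Total with Shift=swing: 18 + 11 + 129 + 40 = 198.
P(Outcome=rework | Shift=swing) = 11/198 = 0.056.

0.056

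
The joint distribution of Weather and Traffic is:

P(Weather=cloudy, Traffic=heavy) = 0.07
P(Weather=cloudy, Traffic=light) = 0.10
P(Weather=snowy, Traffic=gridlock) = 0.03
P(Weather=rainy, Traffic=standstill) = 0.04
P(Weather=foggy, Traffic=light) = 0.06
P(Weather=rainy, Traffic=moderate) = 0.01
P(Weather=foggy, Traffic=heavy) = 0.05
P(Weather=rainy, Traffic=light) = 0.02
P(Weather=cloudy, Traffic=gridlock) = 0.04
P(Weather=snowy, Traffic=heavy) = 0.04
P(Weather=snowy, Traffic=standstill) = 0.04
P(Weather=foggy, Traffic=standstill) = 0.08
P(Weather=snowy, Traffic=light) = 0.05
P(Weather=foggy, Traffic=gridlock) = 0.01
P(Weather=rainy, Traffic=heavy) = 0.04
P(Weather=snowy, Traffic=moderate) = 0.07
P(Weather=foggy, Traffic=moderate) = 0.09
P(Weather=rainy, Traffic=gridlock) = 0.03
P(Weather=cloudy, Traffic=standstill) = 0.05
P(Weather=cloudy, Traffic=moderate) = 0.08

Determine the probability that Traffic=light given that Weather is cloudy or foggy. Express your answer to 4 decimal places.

P(Weather=cloudy) = 0.10 + 0.08 + 0.07 + 0.04 + 0.05 = 0.34.
P(Weather=foggy) = 0.06 + 0.09 + 0.05 + 0.01 + 0.08 = 0.29.
P(Weather ∈ {cloudy, foggy}) = 0.34 + 0.29 = 0.63; P(Traffic=light, Weather ∈ {cloudy, foggy}) = 0.10 + 0.06 = 0.16.
P(Traffic=light | Weather ∈ {cloudy, foggy}) = 0.16/0.63 = 0.2540.

0.2540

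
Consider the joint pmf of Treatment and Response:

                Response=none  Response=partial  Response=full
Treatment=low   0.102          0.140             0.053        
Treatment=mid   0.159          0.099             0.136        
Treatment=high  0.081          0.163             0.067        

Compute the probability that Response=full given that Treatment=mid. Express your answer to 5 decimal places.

P(Treatment=mid) = 0.159 + 0.099 + 0.136 = 0.394.
P(Response=full | Treatment=mid) = 0.136/0.394 = 0.34518.

0.34518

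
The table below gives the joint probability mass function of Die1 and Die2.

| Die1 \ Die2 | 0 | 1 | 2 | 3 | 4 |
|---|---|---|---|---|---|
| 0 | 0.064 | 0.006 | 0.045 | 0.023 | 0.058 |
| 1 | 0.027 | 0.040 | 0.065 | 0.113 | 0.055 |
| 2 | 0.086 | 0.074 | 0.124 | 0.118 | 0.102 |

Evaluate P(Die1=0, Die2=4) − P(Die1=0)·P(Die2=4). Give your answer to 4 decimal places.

P(Die1=0) = 0.064 + 0.006 + 0.045 + 0.023 + 0.058 = 0.196.
P(Die2=4) = 0.058 + 0.055 + 0.102 = 0.215.
P(Die1=0, Die2=4) − P(Die1=0)P(Die2=4) = 0.058 − 0.196×0.215 = 0.0159.

0.0159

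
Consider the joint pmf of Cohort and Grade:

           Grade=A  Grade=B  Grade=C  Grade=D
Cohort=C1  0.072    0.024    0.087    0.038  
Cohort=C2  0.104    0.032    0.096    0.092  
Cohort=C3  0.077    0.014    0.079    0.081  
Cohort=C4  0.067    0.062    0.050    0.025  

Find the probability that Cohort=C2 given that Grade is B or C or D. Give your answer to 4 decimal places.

P(Grade=B) = 0.024 + 0.032 + 0.014 + 0.062 = 0.132.
P(Grade=C) = 0.087 + 0.096 + 0.079 + 0.050 = 0.312.
P(Grade=D) = 0.038 + 0.092 + 0.081 + 0.025 = 0.236.
P(Grade ∈ {B, C, D}) = 0.132 + 0.312 + 0.236 = 0.680; P(Cohort=C2, Grade ∈ {B, C, D}) = 0.032 + 0.096 + 0.092 = 0.220.
P(Cohort=C2 | Grade ∈ {B, C, D}) = 0.220/0.680 = 0.3235.

0.3235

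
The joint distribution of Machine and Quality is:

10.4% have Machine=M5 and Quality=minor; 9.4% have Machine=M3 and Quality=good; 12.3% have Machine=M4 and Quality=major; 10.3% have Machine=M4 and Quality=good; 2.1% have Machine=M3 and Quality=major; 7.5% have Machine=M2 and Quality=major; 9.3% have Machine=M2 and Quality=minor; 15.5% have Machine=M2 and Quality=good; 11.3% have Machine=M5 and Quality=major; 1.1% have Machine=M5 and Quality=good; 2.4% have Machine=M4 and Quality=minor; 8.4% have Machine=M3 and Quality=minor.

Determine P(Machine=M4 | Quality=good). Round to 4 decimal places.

0.2837

P(Quality=good) = 0.155 + 0.094 + 0.103 + 0.011 = 0.363.
P(Machine=M4 | Quality=good) = 0.103/0.363 = 0.2837.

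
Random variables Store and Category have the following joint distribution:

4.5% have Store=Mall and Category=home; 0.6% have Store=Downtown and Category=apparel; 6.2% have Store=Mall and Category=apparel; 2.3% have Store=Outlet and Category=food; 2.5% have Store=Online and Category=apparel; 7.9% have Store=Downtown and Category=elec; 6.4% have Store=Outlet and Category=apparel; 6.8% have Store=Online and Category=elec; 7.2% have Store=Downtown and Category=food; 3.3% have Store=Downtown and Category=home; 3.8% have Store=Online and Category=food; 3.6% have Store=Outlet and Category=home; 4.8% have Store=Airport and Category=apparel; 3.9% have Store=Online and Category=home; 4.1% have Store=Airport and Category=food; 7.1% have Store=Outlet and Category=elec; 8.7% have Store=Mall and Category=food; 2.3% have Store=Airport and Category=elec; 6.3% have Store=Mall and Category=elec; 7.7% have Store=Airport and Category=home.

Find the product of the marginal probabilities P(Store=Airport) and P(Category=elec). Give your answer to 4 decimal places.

0.0575

P(Store=Airport) = 0.041 + 0.048 + 0.023 + 0.077 = 0.189.
P(Category=elec) = 0.079 + 0.063 + 0.023 + 0.071 + 0.068 = 0.304.
Product: 0.189 × 0.304 = 0.0575.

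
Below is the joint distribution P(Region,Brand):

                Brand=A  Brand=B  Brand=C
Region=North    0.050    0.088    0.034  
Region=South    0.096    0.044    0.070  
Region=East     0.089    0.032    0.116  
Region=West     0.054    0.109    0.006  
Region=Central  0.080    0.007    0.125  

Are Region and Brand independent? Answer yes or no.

P(Region=West) = 0.169 and P(Brand=B) = 0.280, so their product is 0.04732, but P(Region=West, Brand=B) = 0.109. Since these differ, Region and Brand are not independent.

no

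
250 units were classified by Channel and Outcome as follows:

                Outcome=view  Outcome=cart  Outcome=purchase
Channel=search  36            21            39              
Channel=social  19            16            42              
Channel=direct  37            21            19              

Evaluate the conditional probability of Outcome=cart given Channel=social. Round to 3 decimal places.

0.208

Total with Channel=social: 19 + 16 + 42 = 77.
P(Outcome=cart | Channel=social) = 16/77 = 0.208.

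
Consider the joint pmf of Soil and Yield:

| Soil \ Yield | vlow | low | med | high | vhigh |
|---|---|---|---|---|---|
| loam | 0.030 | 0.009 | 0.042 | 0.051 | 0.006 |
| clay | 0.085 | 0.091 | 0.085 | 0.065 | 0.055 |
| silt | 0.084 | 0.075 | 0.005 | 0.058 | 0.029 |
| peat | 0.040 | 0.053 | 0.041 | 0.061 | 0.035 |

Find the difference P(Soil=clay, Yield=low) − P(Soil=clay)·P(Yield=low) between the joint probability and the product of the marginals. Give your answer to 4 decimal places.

0.0041

P(Soil=clay) = 0.085 + 0.091 + 0.085 + 0.065 + 0.055 = 0.381.
P(Yield=low) = 0.009 + 0.091 + 0.075 + 0.053 = 0.228.
P(Soil=clay, Yield=low) − P(Soil=clay)P(Yield=low) = 0.091 − 0.381×0.228 = 0.0041.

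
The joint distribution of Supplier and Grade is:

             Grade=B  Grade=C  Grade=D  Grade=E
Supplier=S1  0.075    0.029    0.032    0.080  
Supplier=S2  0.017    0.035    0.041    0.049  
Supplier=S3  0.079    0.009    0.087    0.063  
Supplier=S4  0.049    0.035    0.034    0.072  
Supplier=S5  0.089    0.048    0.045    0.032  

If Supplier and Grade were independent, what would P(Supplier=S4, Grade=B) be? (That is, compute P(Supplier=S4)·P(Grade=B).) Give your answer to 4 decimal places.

0.0587

P(Supplier=S4) = 0.049 + 0.035 + 0.034 + 0.072 = 0.190.
P(Grade=B) = 0.075 + 0.017 + 0.079 + 0.049 + 0.089 = 0.309.
Product: 0.190 × 0.309 = 0.0587.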